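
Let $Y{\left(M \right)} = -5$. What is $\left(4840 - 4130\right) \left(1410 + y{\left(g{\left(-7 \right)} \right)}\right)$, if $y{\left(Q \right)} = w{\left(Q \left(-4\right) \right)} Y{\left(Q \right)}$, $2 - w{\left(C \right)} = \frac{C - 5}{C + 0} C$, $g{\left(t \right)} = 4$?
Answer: $919450$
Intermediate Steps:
$w{\left(C \right)} = 7 - C$ ($w{\left(C \right)} = 2 - \frac{C - 5}{C + 0} C = 2 - \frac{-5 + C}{C} C = 2 - \left(-5 + C\right) = 7 - C$)
$y{\left(Q \right)} = -35 - 20 Q$ ($y{\left(Q \right)} = \left(7 - Q \left(-4\right)\right) \left(-5\right) = \left(7 - - 4 Q\right) \left(-5\right) = \left(7 + 4 Q\right) \left(-5\right) = -35 - 20 Q$)
$\left(4840 - 4130\right) \left(1410 + y{\left(g{\left(-7 \right)} \right)}\right) = \left(4840 - 4130\right) \left(1410 - 115\right) = 710 \left(1410 - 115\right) = 710 \cdot 1295 = 919450$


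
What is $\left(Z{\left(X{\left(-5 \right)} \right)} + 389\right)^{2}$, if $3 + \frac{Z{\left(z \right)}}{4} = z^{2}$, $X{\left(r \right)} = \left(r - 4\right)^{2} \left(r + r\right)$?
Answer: $6889454299729$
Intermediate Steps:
$X{\left(r \right)} = 2 r \left(-4 + r\right)^{2}$ ($X{\left(r \right)} = \left(-4 + r\right)^{2} \cdot 2 r = 2 r \left(-4 + r\right)^{2}$)
$Z{\left(z \right)} = -12 + 4 z^{2}$
$\left(Z{\left(X{\left(-5 \right)} \right)} + 389\right)^{2} = \left(\left(-12 + 4 \left(2 \left(-5\right) \left(-4 - 5\right)^{2}\right)^{2}\right) + 389\right)^{2} = \left(\left(-12 + 4 \left(2 \left(-5\right) \left(-9\right)^{2}\right)^{2}\right) + 389\right)^{2} = \left(\left(-12 + 4 \left(2 \left(-5\right) 81\right)^{2}\right) + 389\right)^{2} = \left(\left(-12 + 4 \left(-810\right)^{2}\right) + 389\right)^{2} = \left(\left(-12 + 4 \cdot 656100\right) + 389\right)^{2} = \left(\left(-12 + 2624400\right) + 389\right)^{2} = \left(2624388 + 389\right)^{2} = 2624777^{2} = 6889454299729$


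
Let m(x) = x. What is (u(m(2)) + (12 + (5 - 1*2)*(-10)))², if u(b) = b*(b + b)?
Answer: 100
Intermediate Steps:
u(b) = 2*b² (u(b) = b*(2*b) = 2*b²)
(u(m(2)) + (12 + (5 - 1*2)*(-10)))² = (2*2² + (12 + (5 - 1*2)*(-10)))² = (2*4 + (12 + (5 - 2)*(-10)))² = (8 + (12 + 3*(-10)))² = (8 + (12 - 30))² = (8 - 18)² = (-10)² = 100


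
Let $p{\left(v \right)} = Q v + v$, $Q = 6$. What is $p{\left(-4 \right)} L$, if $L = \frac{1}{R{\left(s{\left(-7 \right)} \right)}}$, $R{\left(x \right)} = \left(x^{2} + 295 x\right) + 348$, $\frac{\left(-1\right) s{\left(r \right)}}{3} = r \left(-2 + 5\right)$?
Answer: $- \frac{14}{11451} \approx -0.0012226$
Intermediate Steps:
$s{\left(r \right)} = - 9 r$ ($s{\left(r \right)} = - 3 r \left(-2 + 5\right) = - 3 r 3 = - 3 \cdot 3 r = - 9 r$)
$R{\left(x \right)} = 348 + x^{2} + 295 x$
$p{\left(v \right)} = 7 v$ ($p{\left(v \right)} = 6 v + v = 7 v$)
$L = \frac{1}{22902}$ ($L = \frac{1}{348 + \left(\left(-9\right) \left(-7\right)\right)^{2} + 295 \left(\left(-9\right) \left(-7\right)\right)} = \frac{1}{348 + 63^{2} + 295 \cdot 63} = \frac{1}{348 + 3969 + 18585} = \frac{1}{22902} \approx 4.3664 \cdot 10^{-5}$)
$p{\left(-4 \right)} L = 7 \left(-4\right) \frac{1}{22902} = \left(-28\right) \frac{1}{22902} = - \frac{14}{11451}$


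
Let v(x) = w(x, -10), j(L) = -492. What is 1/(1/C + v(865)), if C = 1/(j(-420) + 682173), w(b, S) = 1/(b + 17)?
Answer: 882/601242643 ≈ 1.4670e-6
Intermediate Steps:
w(b, S) = 1/(17 + b)
v(x) = 1/(17 + x)
C = 1/681681 (C = 1/(-492 + 682173) = 1/681681 ≈ 1.4670e-6)
1/(1/C + v(865)) = 1/(1/(1/681681) + 1/(17 + 865)) = 1/(681681 + 1/882) = 1/(601242643/882) = 882/601242643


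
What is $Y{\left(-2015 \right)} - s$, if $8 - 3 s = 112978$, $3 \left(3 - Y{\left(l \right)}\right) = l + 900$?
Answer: $\frac{114094}{3} \approx 38031.0$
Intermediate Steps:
$Y{\left(l \right)} = -297 - \frac{l}{3}$ ($Y{\left(l \right)} = 3 - \frac{l + 900}{3} = 3 - \frac{900 + l}{3} = 3 - \left(300 + \frac{l}{3}\right) = -297 - \frac{l}{3}$)
$s = - \frac{112970}{3}$ ($s = \frac{8}{3} - \frac{112978}{3} = - \frac{112970}{3} \approx -37657.0$)
$Y{\left(-2015 \right)} - s = \left(-297 - - \frac{2015}{3}\right) - - \frac{112970}{3} = \left(-297 + \frac{2015}{3}\right) + \frac{112970}{3} = \frac{1124}{3} + \frac{112970}{3} = \frac{114094}{3}$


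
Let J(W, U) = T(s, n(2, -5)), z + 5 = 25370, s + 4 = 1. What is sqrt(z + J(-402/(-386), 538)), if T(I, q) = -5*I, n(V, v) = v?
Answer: 6*sqrt(705) ≈ 159.31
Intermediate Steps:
s = -3 (s = -4 + 1 = -3)
z = 25365 (z = -5 + 25370 = 25365)
J(W, U) = 15 (J(W, U) = -5*(-3) = 15)
sqrt(z + J(-402/(-386), 538)) = sqrt(25365 + 15) = sqrt(25380) = 6*sqrt(705)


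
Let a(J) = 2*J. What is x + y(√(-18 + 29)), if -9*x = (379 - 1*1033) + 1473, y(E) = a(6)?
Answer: -79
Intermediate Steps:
y(E) = 12 (y(E) = 2*6 = 12)
x = -91 (x = -((379 - 1*1033) + 1473)/9 = -((379 - 1033) + 1473)/9 = -(-654 + 1473)/9 = -⅑*819 = -91)
x + y(√(-18 + 29)) = -91 + 12 = -79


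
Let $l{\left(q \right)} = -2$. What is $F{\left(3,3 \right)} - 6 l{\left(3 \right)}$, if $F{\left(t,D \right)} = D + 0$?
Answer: $15$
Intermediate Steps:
$F{\left(t,D \right)} = D$
$F{\left(3,3 \right)} - 6 l{\left(3 \right)} = 3 - -12 = 3 + 12 = 15$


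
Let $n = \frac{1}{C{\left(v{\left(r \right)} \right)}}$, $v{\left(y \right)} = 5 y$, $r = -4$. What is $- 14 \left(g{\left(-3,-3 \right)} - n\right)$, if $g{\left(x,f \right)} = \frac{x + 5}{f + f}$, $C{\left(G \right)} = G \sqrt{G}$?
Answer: $\frac{14}{3} + \frac{7 i \sqrt{5}}{100} \approx 4.6667 + 0.15652 i$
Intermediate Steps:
$C{\left(G \right)} = G^{\frac{3}{2}}$
$g{\left(x,f \right)} = \frac{5 + x}{2 f}$
$n = \frac{i \sqrt{5}}{200}$ ($n = \frac{1}{\left(5 \left(-4\right)\right)^{\frac{3}{2}}} = \frac{1}{\left(-20\right)^{\frac{3}{2}}} = \frac{1}{\left(-40\right) i \sqrt{5}} = \frac{i \sqrt{5}}{200} \approx 0.01118 i$)
$- 14 \left(g{\left(-3,-3 \right)} - n\right) = - 14 \left(\frac{5 - 3}{2 \left(-3\right)} - \frac{i \sqrt{5}}{200}\right) = - 14 \left(\frac{1}{2} \left(- \frac{1}{3}\right) 2 - \frac{i \sqrt{5}}{200}\right) = - 14 \left(- \frac{1}{3} - \frac{i \sqrt{5}}{200}\right) = \frac{14}{3} + \frac{7 i \sqrt{5}}{100}$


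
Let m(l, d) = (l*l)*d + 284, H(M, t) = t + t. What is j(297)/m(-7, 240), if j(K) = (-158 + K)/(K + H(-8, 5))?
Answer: 139/3697508 ≈ 3.7593e-5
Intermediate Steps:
H(M, t) = 2*t
j(K) = (-158 + K)/(10 + K) (j(K) = (-158 + K)/(K + 2*5) = (-158 + K)/(K + 10) = (-158 + K)/(10 + K))
m(l, d) = 284 + d*l**2 (m(l, d) = l**2*d + 284 = d*l**2 + 284 = 284 + d*l**2)
j(297)/m(-7, 240) = ((-158 + 297)/(10 + 297))/(284 + 240*(-7)**2) = (139/307)/(284 + 240*49) = ((1/307)*139)/(284 + 11760) = (139/307)/12044 = (139/307)*(1/12044) = 139/3697508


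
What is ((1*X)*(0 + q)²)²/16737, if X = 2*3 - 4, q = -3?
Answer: 108/5579 ≈ 0.019358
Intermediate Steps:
X = 2 (X = 6 - 4 = 2)
((1*X)*(0 + q)²)²/16737 = ((1*2)*(0 - 3)²)²/16737 = (2*(-3)²)²*(1/16737) = (2*9)²*(1/16737) = 18²*(1/16737) = 324*(1/16737) = 108/5579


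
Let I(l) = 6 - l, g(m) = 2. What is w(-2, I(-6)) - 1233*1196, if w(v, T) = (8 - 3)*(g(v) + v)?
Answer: -1474668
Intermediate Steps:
w(v, T) = 10 + 5*v (w(v, T) = (8 - 3)*(2 + v) = 5*(2 + v) = 10 + 5*v)
w(-2, I(-6)) - 1233*1196 = (10 + 5*(-2)) - 1233*1196 = (10 - 10) - 1474668 = 0 - 1474668 = -1474668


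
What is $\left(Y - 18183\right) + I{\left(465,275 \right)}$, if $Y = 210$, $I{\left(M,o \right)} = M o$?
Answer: $109902$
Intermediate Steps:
$\left(Y - 18183\right) + I{\left(465,275 \right)} = \left(210 - 18183\right) + 465 \cdot 275 = \left(210 - 18183\right) + 127875 = -17973 + 127875 = 109902$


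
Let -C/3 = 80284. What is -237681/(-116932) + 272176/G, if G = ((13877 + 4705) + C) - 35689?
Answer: 29485869047/30163661788 ≈ 0.97753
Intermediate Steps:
C = -240852 (C = -3*80284 = -240852)
G = -257959 (G = ((13877 + 4705) - 240852) - 35689 = (18582 - 240852) - 35689 = -222270 - 35689 = -257959)
-237681/(-116932) + 272176/G = -237681/(-116932) + 272176/(-257959) = -237681*(-1/116932) + 272176*(-1/257959) = 237681/116932 - 272176/257959 = 29485869047/30163661788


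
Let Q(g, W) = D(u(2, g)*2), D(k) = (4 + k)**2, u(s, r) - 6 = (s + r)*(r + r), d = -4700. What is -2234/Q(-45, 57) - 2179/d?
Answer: 16383551643/35341377400 ≈ 0.46358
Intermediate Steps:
u(s, r) = 6 + 2*r*(r + s) (u(s, r) = 6 + (s + r)*(r + r) = 6 + (r + s)*(2*r) = 6 + 2*r*(r + s))
Q(g, W) = (16 + 4*g**2 + 8*g)**2 (Q(g, W) = (4 + (6 + 2*g**2 + 2*g*2)*2)**2 = (4 + (6 + 2*g**2 + 4*g)*2)**2 = (4 + (12 + 4*g**2 + 8*g))**2 = (16 + 4*g**2 + 8*g)**2)
-2234/Q(-45, 57) - 2179/d = -2234*1/(16*(4 + (-45)**2 + 2*(-45))**2) - 2179/(-4700) = -2234*1/(16*(4 + 2025 - 90)**2) - 2179*(-1/4700) = -2234/(16*1939**2) + 2179/4700 = -2234/(16*3759721) + 2179/4700 = -2234/60155536 + 2179/4700 = -2234*1/60155536 + 2179/4700 = -1117/30077768 + 2179/4700 = 16383551643/35341377400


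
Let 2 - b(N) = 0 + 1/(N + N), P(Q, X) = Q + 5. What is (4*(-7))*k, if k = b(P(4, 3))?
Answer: -490/9 ≈ -54.444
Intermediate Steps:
P(Q, X) = 5 + Q
b(N) = 2 - 1/(2*N) (b(N) = 2 - (0 + 1/(N + N)) = 2 - (0 + 1/(2*N)) = 2 - 1/(2*N))
k = 35/18 (k = 2 - 1/(2*(5 + 4)) = 2 - ½/9 = 2 - ½*⅑ = 2 - 1/18 = 35/18 ≈ 1.9444)
(4*(-7))*k = (4*(-7))*(35/18) = -28*35/18 = -490/9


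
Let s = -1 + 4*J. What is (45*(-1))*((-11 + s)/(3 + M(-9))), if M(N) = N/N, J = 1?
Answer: 90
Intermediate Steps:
M(N) = 1
s = 3 (s = -1 + 4*1 = -1 + 4 = 3)
(45*(-1))*((-11 + s)/(3 + M(-9))) = (45*(-1))*((-11 + 3)/(3 + 1)) = -(-360)/4 = -45*(-2) = 90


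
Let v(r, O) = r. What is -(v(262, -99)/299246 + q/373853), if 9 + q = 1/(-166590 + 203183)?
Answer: -1742856530271/2046902912483467 ≈ -0.00085146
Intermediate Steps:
q = -329336/36593 (q = -9 + 1/(-166590 + 203183) = -9 + 1/36593 = -329336/36593 ≈ -9.0000)
-(v(262, -99)/299246 + q/373853) = -(262/299246 - 329336/36593/373853) = -(262*(1/299246) - 329336/36593*1/373853) = -(131/149623 - 329336/13680402829) = -1*1742856530271/2046902912483467 = -1742856530271/2046902912483467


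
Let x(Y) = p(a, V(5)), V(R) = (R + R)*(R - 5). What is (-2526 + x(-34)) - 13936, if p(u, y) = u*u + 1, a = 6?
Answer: -16425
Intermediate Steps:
V(R) = 2*R*(-5 + R) (V(R) = (2*R)*(-5 + R) = 2*R*(-5 + R))
p(u, y) = 1 + u² (p(u, y) = u² + 1 = 1 + u²)
x(Y) = 37 (x(Y) = 1 + 6² = 1 + 36 = 37)
(-2526 + x(-34)) - 13936 = (-2526 + 37) - 13936 = -2489 - 13936 = -16425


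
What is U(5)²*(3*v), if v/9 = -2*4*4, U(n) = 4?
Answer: -13824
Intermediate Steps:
v = -288 (v = 9*(-2*4*4) = 9*(-8*4) = 9*(-32) = -288)
U(5)²*(3*v) = 4²*(3*(-288)) = 16*(-864) = -13824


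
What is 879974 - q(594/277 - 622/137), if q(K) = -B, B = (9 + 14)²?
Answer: 880503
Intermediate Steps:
B = 529 (B = 23² = 529)
q(K) = -529 (q(K) = -1*529 = -529)
879974 - q(594/277 - 622/137) = 879974 - 1*(-529) = 879974 + 529 = 880503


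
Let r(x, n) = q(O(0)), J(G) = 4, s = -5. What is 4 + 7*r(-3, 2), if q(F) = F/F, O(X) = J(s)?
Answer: 11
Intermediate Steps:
O(X) = 4
q(F) = 1
r(x, n) = 1
4 + 7*r(-3, 2) = 4 + 7*1 = 4 + 7 = 11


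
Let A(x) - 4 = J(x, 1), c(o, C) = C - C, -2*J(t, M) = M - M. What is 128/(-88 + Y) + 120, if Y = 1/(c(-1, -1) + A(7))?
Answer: 41608/351 ≈ 118.54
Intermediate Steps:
J(t, M) = 0 (J(t, M) = -(M - M)/2 = -½*0 = 0)
c(o, C) = 0
A(x) = 4 (A(x) = 4 + 0 = 4)
Y = ¼ (Y = 1/(0 + 4) = 1/4 = ¼ ≈ 0.25000)
128/(-88 + Y) + 120 = 128/(-88 + ¼) + 120 = 128/(-351/4) + 120 = -4/351*128 + 120 = -512/351 + 120 = 41608/351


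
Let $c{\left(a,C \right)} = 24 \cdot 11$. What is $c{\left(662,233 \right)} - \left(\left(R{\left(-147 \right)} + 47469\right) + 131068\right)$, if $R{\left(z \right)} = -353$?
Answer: $-177920$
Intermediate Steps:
$c{\left(a,C \right)} = 264$
$c{\left(662,233 \right)} - \left(\left(R{\left(-147 \right)} + 47469\right) + 131068\right) = 264 - \left(\left(-353 + 47469\right) + 131068\right) = 264 - \left(47116 + 131068\right) = 264 - 178184 = -177920$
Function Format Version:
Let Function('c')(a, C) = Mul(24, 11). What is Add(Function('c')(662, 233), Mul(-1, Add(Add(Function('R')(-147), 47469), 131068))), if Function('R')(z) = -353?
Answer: -177920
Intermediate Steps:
Function('c')(a, C) = 264
Add(Function('c')(662, 233), Mul(-1, Add(Add(Function('R')(-147), 47469), 131068))) = Add(264, Mul(-1, Add(Add(-353, 47469), 131068))) = Add(264, Mul(-1, Add(47116, 131068))) = Add(264, Mul(-1, 178184)) = Add(264, -178184) = -177920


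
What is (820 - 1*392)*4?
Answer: 1712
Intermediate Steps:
(820 - 1*392)*4 = (820 - 392)*4 = 428*4 = 1712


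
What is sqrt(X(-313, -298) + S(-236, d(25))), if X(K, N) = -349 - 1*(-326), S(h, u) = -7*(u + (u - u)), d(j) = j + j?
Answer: I*sqrt(373) ≈ 19.313*I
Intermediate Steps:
d(j) = 2*j
S(h, u) = -7*u (S(h, u) = -7*(u + 0) = -7*u)
X(K, N) = -23 (X(K, N) = -349 + 326 = -23)
sqrt(X(-313, -298) + S(-236, d(25))) = sqrt(-23 - 14*25) = sqrt(-23 - 7*50) = sqrt(-23 - 350) = sqrt(-373) = I*sqrt(373)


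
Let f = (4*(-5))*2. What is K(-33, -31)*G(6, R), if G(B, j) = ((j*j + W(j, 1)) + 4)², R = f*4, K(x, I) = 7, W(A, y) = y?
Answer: 4589312175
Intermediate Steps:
f = -40 (f = -20*2 = -40)
R = -160 (R = -40*4 = -160)
G(B, j) = (5 + j²)² (G(B, j) = ((j*j + 1) + 4)² = ((j² + 1) + 4)² = ((1 + j²) + 4)² = (5 + j²)²)
K(-33, -31)*G(6, R) = 7*(5 + (-160)²)² = 7*(5 + 25600)² = 7*25605² = 7*655616025 = 4589312175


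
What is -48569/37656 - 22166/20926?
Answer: -925518895/393994728 ≈ -2.3491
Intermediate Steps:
-48569/37656 - 22166/20926 = -48569*1/37656 - 22166*1/20926 = -48569/37656 - 11083/10463 = -925518895/393994728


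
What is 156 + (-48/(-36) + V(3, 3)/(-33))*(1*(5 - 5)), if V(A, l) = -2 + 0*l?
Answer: 156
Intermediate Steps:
V(A, l) = -2 (V(A, l) = -2 + 0 = -2)
156 + (-48/(-36) + V(3, 3)/(-33))*(1*(5 - 5)) = 156 + (-48/(-36) - 2/(-33))*(1*(5 - 5)) = 156 + (-48*(-1/36) - 2*(-1/33))*(1*0) = 156 + (4/3 + 2/33)*0 = 156 + (46/33)*0 = 156 + 0 = 156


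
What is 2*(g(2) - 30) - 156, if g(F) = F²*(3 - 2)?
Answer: -208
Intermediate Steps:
g(F) = F² (g(F) = F²*1 = F²)
2*(g(2) - 30) - 156 = 2*(2² - 30) - 156 = 2*(4 - 30) - 156 = 2*(-26) - 156 = -52 - 156 = -208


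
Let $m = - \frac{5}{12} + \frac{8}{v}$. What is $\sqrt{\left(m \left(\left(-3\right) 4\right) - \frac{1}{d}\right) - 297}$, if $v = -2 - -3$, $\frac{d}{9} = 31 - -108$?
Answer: $\frac{i \sqrt{67469071}}{417} \approx 19.698 i$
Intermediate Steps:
$d = 1251$ ($d = 9 \left(31 - -108\right) = 9 \left(31 + 108\right) = 9 \cdot 139 = 1251$)
$v = 1$ ($v = -2 + 3 = 1$)
$m = \frac{91}{12}$ ($m = - \frac{5}{12} + \frac{8}{1} = \left(-5\right) \frac{1}{12} + 8 \cdot 1 = - \frac{5}{12} + 8 = \frac{91}{12} \approx 7.5833$)
$\sqrt{\left(m \left(\left(-3\right) 4\right) - \frac{1}{d}\right) - 297} = \sqrt{\left(\frac{91 \left(\left(-3\right) 4\right)}{12} - \frac{1}{1251}\right) - 297} = \sqrt{\left(\frac{91}{12} \left(-12\right) - \frac{1}{1251}\right) - 297} = \sqrt{\left(-91 - \frac{1}{1251}\right) - 297} = \sqrt{- \frac{113842}{1251} - 297} = \sqrt{- \frac{485389}{1251}} = \frac{i \sqrt{67469071}}{417}$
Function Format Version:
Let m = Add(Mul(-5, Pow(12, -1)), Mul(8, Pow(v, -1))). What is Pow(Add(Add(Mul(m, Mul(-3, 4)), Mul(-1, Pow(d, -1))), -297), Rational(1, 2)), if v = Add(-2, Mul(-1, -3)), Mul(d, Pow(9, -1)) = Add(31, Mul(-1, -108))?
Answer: Mul(Rational(1, 417), I, Pow(67469071, Rational(1, 2))) ≈ Mul(19.698, I)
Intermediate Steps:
d = 1251 (d = Mul(9, Add(31, Mul(-1, -108))) = Mul(9, Add(31, 108)) = Mul(9, 139) = 1251)
v = 1 (v = Add(-2, 3) = 1)
m = Rational(91, 12) (m = Add(Mul(-5, Pow(12, -1)), Mul(8, Pow(1, -1))) = Add(Mul(-5, Rational(1, 12)), Mul(8, 1)) = Add(Rational(-5, 12), 8) = Rational(91, 12) ≈ 7.5833)
Pow(Add(Add(Mul(m, Mul(-3, 4)), Mul(-1, Pow(d, -1))), -297), Rational(1, 2)) = Pow(Add(Add(Mul(Rational(91, 12), Mul(-3, 4)), Mul(-1, Pow(1251, -1))), -297), Rational(1, 2)) = Pow(Add(Add(Mul(Rational(91, 12), -12), Mul(-1, Rational(1, 1251))), -297), Rational(1, 2)) = Pow(Add(Add(-91, Rational(-1, 1251)), -297), Rational(1, 2)) = Pow(Add(Rational(-113842, 1251), -297), Rational(1, 2)) = Pow(Rational(-485389, 1251), Rational(1, 2)) = Mul(Rational(1, 417), I, Pow(67469071, Rational(1, 2)))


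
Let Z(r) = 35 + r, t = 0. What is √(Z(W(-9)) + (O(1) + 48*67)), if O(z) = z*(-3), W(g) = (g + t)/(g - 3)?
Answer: √12995/2 ≈ 56.998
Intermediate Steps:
W(g) = g/(-3 + g) (W(g) = (g + 0)/(g - 3) = g/(-3 + g))
O(z) = -3*z
√(Z(W(-9)) + (O(1) + 48*67)) = √((35 - 9/(-3 - 9)) + (-3*1 + 48*67)) = √((35 - 9/(-12)) + (-3 + 3216)) = √((35 - 9*(-1/12)) + 3213) = √((35 + ¾) + 3213) = √(143/4 + 3213) = √(12995/4) = √12995/2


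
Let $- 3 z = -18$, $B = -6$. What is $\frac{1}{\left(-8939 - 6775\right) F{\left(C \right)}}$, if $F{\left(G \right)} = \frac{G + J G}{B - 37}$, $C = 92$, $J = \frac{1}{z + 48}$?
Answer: $\frac{43}{1472460} \approx 2.9203 \cdot 10^{-5}$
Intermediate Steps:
$z = 6$ ($z = \left(- \frac{1}{3}\right) \left(-18\right) = 6$)
$J = \frac{1}{54}$ ($J = \frac{1}{6 + 48} = \frac{1}{54} \approx 0.018519$)
$F{\left(G \right)} = - \frac{55 G}{2322}$ ($F{\left(G \right)} = \frac{G + \frac{G}{54}}{-6 - 37} = \frac{\frac{55}{54} G}{-43} = \frac{55 G}{54} \left(- \frac{1}{43}\right) = - \frac{55 G}{2322}$)
$\frac{1}{\left(-8939 - 6775\right) F{\left(C \right)}} = \frac{1}{\left(-8939 - 6775\right) \left(\left(- \frac{55}{2322}\right) 92\right)} = \frac{1}{\left(-15714\right) \left(- \frac{2530}{1161}\right)} = \left(- \frac{1}{15714}\right) \left(- \frac{1161}{2530}\right) = \frac{43}{1472460}$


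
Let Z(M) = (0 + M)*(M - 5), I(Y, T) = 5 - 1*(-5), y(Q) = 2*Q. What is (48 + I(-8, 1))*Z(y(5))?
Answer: 2900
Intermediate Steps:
I(Y, T) = 10 (I(Y, T) = 5 + 5 = 10)
Z(M) = M*(-5 + M)
(48 + I(-8, 1))*Z(y(5)) = (48 + 10)*((2*5)*(-5 + 2*5)) = 58*(10*(-5 + 10)) = 58*(10*5) = 58*50 = 2900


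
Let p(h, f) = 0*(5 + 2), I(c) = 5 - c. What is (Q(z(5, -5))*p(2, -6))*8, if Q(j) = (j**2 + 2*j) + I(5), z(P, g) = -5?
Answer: 0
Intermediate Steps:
p(h, f) = 0 (p(h, f) = 0*7 = 0)
Q(j) = j**2 + 2*j (Q(j) = (j**2 + 2*j) + (5 - 1*5) = (j**2 + 2*j) + (5 - 5) = (j**2 + 2*j) + 0 = j**2 + 2*j)
(Q(z(5, -5))*p(2, -6))*8 = (-5*(2 - 5)*0)*8 = (-5*(-3)*0)*8 = (15*0)*8 = 0*8 = 0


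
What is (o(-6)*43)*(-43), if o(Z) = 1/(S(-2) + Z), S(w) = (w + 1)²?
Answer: 1849/5 ≈ 369.80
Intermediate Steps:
S(w) = (1 + w)²
o(Z) = 1/(1 + Z) (o(Z) = 1/((1 - 2)² + Z) = 1/((-1)² + Z) = 1/(1 + Z))
(o(-6)*43)*(-43) = (43/(1 - 6))*(-43) = (43/(-5))*(-43) = -⅕*43*(-43) = -43/5*(-43) = 1849/5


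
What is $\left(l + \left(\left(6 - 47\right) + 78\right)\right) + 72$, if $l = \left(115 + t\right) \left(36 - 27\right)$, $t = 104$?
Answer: $2080$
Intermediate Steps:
$l = 1971$ ($l = \left(115 + 104\right) \left(36 - 27\right) = 219 \cdot 9 = 1971$)
$\left(l + \left(\left(6 - 47\right) + 78\right)\right) + 72 = \left(1971 + \left(\left(6 - 47\right) + 78\right)\right) + 72 = \left(1971 + \left(-41 + 78\right)\right) + 72 = \left(1971 + 37\right) + 72 = 2008 + 72 = 2080$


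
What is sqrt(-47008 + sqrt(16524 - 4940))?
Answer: 2*sqrt(-11752 + 2*sqrt(181)) ≈ 216.56*I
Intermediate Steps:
sqrt(-47008 + sqrt(16524 - 4940)) = sqrt(-47008 + sqrt(11584)) = sqrt(-47008 + 8*sqrt(181))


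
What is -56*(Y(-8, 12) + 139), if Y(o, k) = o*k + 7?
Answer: -2800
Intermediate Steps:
Y(o, k) = 7 + k*o (Y(o, k) = k*o + 7 = 7 + k*o)
-56*(Y(-8, 12) + 139) = -56*((7 + 12*(-8)) + 139) = -56*((7 - 96) + 139) = -56*(-89 + 139) = -56*50 = -2800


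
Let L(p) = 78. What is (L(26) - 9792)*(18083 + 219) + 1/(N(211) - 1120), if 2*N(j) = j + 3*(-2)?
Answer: -361793752982/2035 ≈ -1.7779e+8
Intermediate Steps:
N(j) = -3 + j/2 (N(j) = (j + 3*(-2))/2 = (j - 6)/2 = (-6 + j)/2 = -3 + j/2)
(L(26) - 9792)*(18083 + 219) + 1/(N(211) - 1120) = (78 - 9792)*(18083 + 219) + 1/((-3 + (½)*211) - 1120) = -9714*18302 + 1/((-3 + 211/2) - 1120) = -177785628 + 1/(205/2 - 1120) = -177785628 + 1/(-2035/2) = -177785628 - 2/2035 = -361793752982/2035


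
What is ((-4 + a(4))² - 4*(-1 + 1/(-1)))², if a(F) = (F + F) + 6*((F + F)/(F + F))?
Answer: 11664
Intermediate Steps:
a(F) = 6 + 2*F (a(F) = 2*F + 6*((2*F)/((2*F))) = 2*F + 6*((2*F)*(1/(2*F))) = 2*F + 6*1 = 2*F + 6 = 6 + 2*F)
((-4 + a(4))² - 4*(-1 + 1/(-1)))² = ((-4 + (6 + 2*4))² - 4*(-1 + 1/(-1)))² = ((-4 + (6 + 8))² - 4*(-1 - 1))² = ((-4 + 14)² - 4*(-2))² = (10² + 8)² = (100 + 8)² = 108² = 11664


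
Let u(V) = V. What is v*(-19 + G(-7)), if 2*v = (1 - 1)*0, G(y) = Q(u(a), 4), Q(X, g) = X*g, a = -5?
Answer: 0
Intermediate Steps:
G(y) = -20 (G(y) = -5*4 = -20)
v = 0 (v = ((1 - 1)*0)/2 = (0*0)/2 = (1/2)*0 = 0)
v*(-19 + G(-7)) = 0*(-19 - 20) = 0*(-39) = 0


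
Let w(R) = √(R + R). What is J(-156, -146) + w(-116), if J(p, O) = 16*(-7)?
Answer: -112 + 2*I*√58 ≈ -112.0 + 15.232*I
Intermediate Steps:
w(R) = √2*√R (w(R) = √(2*R) = √2*√R)
J(p, O) = -112
J(-156, -146) + w(-116) = -112 + √2*√(-116) = -112 + √2*(2*I*√29) = -112 + 2*I*√58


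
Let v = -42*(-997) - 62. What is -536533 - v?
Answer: -578345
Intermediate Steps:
v = 41812 (v = 41874 - 62 = 41812)
-536533 - v = -536533 - 1*41812 = -536533 - 41812 = -578345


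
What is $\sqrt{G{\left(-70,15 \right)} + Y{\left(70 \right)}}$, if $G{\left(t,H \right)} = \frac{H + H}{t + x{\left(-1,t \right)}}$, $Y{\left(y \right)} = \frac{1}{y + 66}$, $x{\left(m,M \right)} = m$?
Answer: $\frac{i \sqrt{9677726}}{4828} \approx 0.64435 i$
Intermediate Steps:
$Y{\left(y \right)} = \frac{1}{66 + y}$
$G{\left(t,H \right)} = \frac{2 H}{-1 + t}$ ($G{\left(t,H \right)} = \frac{H + H}{t - 1} = \frac{2 H}{-1 + t}$)
$\sqrt{G{\left(-70,15 \right)} + Y{\left(70 \right)}} = \sqrt{2 \cdot 15 \frac{1}{-1 - 70} + \frac{1}{66 + 70}} = \sqrt{2 \cdot 15 \frac{1}{-71} + \frac{1}{136}} = \sqrt{2 \cdot 15 \left(- \frac{1}{71}\right) + \frac{1}{136}} = \sqrt{- \frac{30}{71} + \frac{1}{136}} = \sqrt{- \frac{4009}{9656}} = \frac{i \sqrt{9677726}}{4828}$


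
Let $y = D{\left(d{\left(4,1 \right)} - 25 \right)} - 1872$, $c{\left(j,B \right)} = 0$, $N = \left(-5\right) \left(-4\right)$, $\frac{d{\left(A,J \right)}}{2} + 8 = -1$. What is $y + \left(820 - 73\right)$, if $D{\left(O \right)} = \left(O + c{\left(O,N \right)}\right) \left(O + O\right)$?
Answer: $2573$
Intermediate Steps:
$d{\left(A,J \right)} = -18$ ($d{\left(A,J \right)} = -16 + 2 \left(-1\right) = -16 - 2 = -18$)
$N = 20$
$D{\left(O \right)} = 2 O^{2}$ ($D{\left(O \right)} = \left(O + 0\right) \left(O + O\right) = O 2 O = 2 O^{2}$)
$y = 1826$ ($y = 2 \left(-18 - 25\right)^{2} - 1872 = 2 \left(-43\right)^{2} - 1872 = 2 \cdot 1849 - 1872 = 3698 - 1872 = 1826$)
$y + \left(820 - 73\right) = 1826 + \left(820 - 73\right) = 1826 + 747 = 2573$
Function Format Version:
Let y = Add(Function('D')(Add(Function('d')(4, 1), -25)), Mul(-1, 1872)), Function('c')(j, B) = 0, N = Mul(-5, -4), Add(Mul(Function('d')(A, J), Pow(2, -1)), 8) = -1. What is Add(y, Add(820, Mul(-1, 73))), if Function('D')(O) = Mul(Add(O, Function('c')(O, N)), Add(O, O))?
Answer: 2573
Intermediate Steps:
Function('d')(A, J) = -18 (Function('d')(A, J) = Add(-16, Mul(2, -1)) = Add(-16, -2) = -18)
N = 20
Function('D')(O) = Mul(2, Pow(O, 2)) (Function('D')(O) = Mul(Add(O, 0), Add(O, O)) = Mul(O, Mul(2, O)) = Mul(2, Pow(O, 2)))
y = 1826 (y = Add(Mul(2, Pow(Add(-18, -25), 2)), Mul(-1, 1872)) = Add(Mul(2, Pow(-43, 2)), -1872) = Add(Mul(2, 1849), -1872) = Add(3698, -1872) = 1826)
Add(y, Add(820, Mul(-1, 73))) = Add(1826, Add(820, Mul(-1, 73))) = Add(1826, Add(820, -73)) = Add(1826, 747) = 2573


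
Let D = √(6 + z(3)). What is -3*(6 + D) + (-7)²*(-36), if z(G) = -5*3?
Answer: -1782 - 9*I ≈ -1782.0 - 9.0*I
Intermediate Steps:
z(G) = -15
D = 3*I (D = √(6 - 15) = √(-9) = 3*I ≈ 3.0*I)
-3*(6 + D) + (-7)²*(-36) = -3*(6 + 3*I) + (-7)²*(-36) = (-18 - 9*I) + 49*(-36) = (-18 - 9*I) - 1764 = -1782 - 9*I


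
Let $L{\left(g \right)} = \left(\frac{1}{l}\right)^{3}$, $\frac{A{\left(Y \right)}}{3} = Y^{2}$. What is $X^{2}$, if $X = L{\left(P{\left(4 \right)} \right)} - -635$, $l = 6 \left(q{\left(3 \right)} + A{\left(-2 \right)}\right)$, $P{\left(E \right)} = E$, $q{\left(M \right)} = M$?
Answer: $\frac{214290298150830001}{531441000000} \approx 4.0323 \cdot 10^{5}$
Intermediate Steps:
$A{\left(Y \right)} = 3 Y^{2}$
$l = 90$ ($l = 6 \left(3 + 3 \left(-2\right)^{2}\right) = 6 \left(3 + 3 \cdot 4\right) = 6 \left(3 + 12\right) = 6 \cdot 15 = 90$)
$L{\left(g \right)} = \frac{1}{729000}$ ($L{\left(g \right)} = \left(\frac{1}{90}\right)^{3} = \frac{1}{729000}$)
$X = \frac{462915001}{729000}$ ($X = \frac{1}{729000} - -635 = \frac{1}{729000} + 635 = \frac{462915001}{729000} \approx 635.0$)
$X^{2} = \left(\frac{462915001}{729000}\right)^{2} = \frac{214290298150830001}{531441000000}$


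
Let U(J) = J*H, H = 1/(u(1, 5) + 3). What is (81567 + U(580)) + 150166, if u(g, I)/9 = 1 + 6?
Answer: 7647479/33 ≈ 2.3174e+5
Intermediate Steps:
u(g, I) = 63 (u(g, I) = 9*(1 + 6) = 9*7 = 63)
H = 1/66 (H = 1/(63 + 3) = 1/66 ≈ 0.015152)
U(J) = J/66 (U(J) = J*(1/66) = J/66)
(81567 + U(580)) + 150166 = (81567 + (1/66)*580) + 150166 = (81567 + 290/33) + 150166 = 2692001/33 + 150166 = 7647479/33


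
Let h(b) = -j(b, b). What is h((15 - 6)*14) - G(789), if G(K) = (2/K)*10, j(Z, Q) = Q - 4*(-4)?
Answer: -112058/789 ≈ -142.03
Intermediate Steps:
j(Z, Q) = 16 + Q (j(Z, Q) = Q + 16 = 16 + Q)
G(K) = 20/K
h(b) = -16 - b (h(b) = -(16 + b) = -16 - b)
h((15 - 6)*14) - G(789) = (-16 - (15 - 6)*14) - 20/789 = (-16 - 9*14) - 20/789 = (-16 - 1*126) - 1*20/789 = (-16 - 126) - 20/789 = -142 - 20/789 = -112058/789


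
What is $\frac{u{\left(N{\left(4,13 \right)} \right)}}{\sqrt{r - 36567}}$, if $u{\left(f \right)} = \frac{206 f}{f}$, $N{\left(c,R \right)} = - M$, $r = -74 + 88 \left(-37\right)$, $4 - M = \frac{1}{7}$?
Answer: $- \frac{206 i \sqrt{4433}}{13299} \approx - 1.0313 i$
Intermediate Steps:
$M = \frac{27}{7}$ ($M = 4 - \frac{1}{7} = \frac{27}{7} \approx 3.8571$)
$r = -3330$ ($r = -74 - 3256 = -3330$)
$N{\left(c,R \right)} = - \frac{27}{7}$ ($N{\left(c,R \right)} = \left(-1\right) \frac{27}{7} = - \frac{27}{7}$)
$u{\left(f \right)} = 206$
$\frac{u{\left(N{\left(4,13 \right)} \right)}}{\sqrt{r - 36567}} = \frac{206}{\sqrt{-3330 - 36567}} = \frac{206}{\sqrt{-39897}} = \frac{206}{3 i \sqrt{4433}} = 206 \left(- \frac{i \sqrt{4433}}{13299}\right) = - \frac{206 i \sqrt{4433}}{13299}$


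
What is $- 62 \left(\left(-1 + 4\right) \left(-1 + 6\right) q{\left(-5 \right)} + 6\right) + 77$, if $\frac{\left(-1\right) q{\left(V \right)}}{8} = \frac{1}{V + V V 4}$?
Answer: $- \frac{4117}{19} \approx -216.68$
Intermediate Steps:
$q{\left(V \right)} = - \frac{8}{V + 4 V^{2}}$ ($q{\left(V \right)} = - \frac{8}{V + V V 4} = - \frac{8}{V + V^{2} \cdot 4} = - \frac{8}{V + 4 V^{2}}$)
$- 62 \left(\left(-1 + 4\right) \left(-1 + 6\right) q{\left(-5 \right)} + 6\right) + 77 = - 62 \left(\left(-1 + 4\right) \left(-1 + 6\right) \left(- \frac{8}{\left(-5\right) \left(1 + 4 \left(-5\right)\right)}\right) + 6\right) + 77 = - 62 \left(3 \cdot 5 \left(\left(-8\right) \left(- \frac{1}{5}\right) \frac{1}{1 - 20}\right) + 6\right) + 77 = - 62 \left(15 \left(\left(-8\right) \left(- \frac{1}{5}\right) \frac{1}{-19}\right) + 6\right) + 77 = - 62 \left(15 \left(\left(-8\right) \left(- \frac{1}{5}\right) \left(- \frac{1}{19}\right)\right) + 6\right) + 77 = - 62 \left(15 \left(- \frac{8}{95}\right) + 6\right) + 77 = - 62 \left(- \frac{24}{19} + 6\right) + 77 = \left(-62\right) \frac{90}{19} + 77 = - \frac{5580}{19} + 77 = - \frac{4117}{19}$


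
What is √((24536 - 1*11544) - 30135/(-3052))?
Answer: √617901053/218 ≈ 114.03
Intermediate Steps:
√((24536 - 1*11544) - 30135/(-3052)) = √((24536 - 11544) - 30135*(-1/3052)) = √(12992 + 4305/436) = √(5668817/436) = √617901053/218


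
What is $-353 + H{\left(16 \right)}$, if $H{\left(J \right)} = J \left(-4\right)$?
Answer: $-417$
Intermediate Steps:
$H{\left(J \right)} = - 4 J$
$-353 + H{\left(16 \right)} = -353 - 64 = -417$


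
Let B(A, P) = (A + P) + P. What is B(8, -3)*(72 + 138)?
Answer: 420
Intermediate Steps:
B(A, P) = A + 2*P
B(8, -3)*(72 + 138) = (8 + 2*(-3))*(72 + 138) = (8 - 6)*210 = 2*210 = 420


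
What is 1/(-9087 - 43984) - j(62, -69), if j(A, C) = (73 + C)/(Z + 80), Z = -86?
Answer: 106139/159213 ≈ 0.66665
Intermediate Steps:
j(A, C) = -73/6 - C/6 (j(A, C) = (73 + C)/(-86 + 80) = (73 + C)/(-6) = (73 + C)*(-1/6) = -73/6 - C/6)
1/(-9087 - 43984) - j(62, -69) = 1/(-9087 - 43984) - (-73/6 - 1/6*(-69)) = 1/(-53071) - (-73/6 + 23/2) = -1/53071 - 1*(-2/3) = -1/53071 + 2/3 = 106139/159213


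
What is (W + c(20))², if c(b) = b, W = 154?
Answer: 30276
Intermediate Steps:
(W + c(20))² = (154 + 20)² = 174² = 30276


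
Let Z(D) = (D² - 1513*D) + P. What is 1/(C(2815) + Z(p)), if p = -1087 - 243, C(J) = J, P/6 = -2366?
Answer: 1/3769809 ≈ 2.6527e-7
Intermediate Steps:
P = -14196 (P = 6*(-2366) = -14196)
p = -1330
Z(D) = -14196 + D² - 1513*D (Z(D) = (D² - 1513*D) - 14196 = -14196 + D² - 1513*D)
1/(C(2815) + Z(p)) = 1/(2815 + (-14196 + (-1330)² - 1513*(-1330))) = 1/(2815 + (-14196 + 1768900 + 2012290)) = 1/(2815 + 3766994) = 1/3769809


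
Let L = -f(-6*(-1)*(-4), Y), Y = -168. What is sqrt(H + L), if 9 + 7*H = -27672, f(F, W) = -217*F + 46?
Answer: I*sqrt(451213)/7 ≈ 95.961*I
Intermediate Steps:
f(F, W) = 46 - 217*F
L = -5254 (L = -(46 - 217*(-6*(-1))*(-4)) = -(46 - 1302*(-4)) = -(46 - 217*(-24)) = -(46 + 5208) = -1*5254 = -5254)
H = -27681/7 (H = -9/7 + (1/7)*(-27672) = -9/7 - 27672/7 = -27681/7 ≈ -3954.4)
sqrt(H + L) = sqrt(-27681/7 - 5254) = sqrt(-64459/7) = I*sqrt(451213)/7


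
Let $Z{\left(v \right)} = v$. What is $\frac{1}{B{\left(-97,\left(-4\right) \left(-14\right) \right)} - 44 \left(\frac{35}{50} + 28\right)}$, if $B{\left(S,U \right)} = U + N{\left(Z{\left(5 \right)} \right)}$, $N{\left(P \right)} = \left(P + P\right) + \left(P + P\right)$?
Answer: $- \frac{5}{5934} \approx -0.0008426$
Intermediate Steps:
$N{\left(P \right)} = 4 P$ ($N{\left(P \right)} = 2 P + 2 P = 4 P$)
$B{\left(S,U \right)} = 20 + U$ ($B{\left(S,U \right)} = U + 4 \cdot 5 = U + 20 = 20 + U$)
$\frac{1}{B{\left(-97,\left(-4\right) \left(-14\right) \right)} - 44 \left(\frac{35}{50} + 28\right)} = \frac{1}{\left(20 - -56\right) - 44 \left(\frac{35}{50} + 28\right)} = \frac{1}{\left(20 + 56\right) - 44 \left(35 \cdot \frac{1}{50} + 28\right)} = \frac{1}{76 - 44 \left(\frac{7}{10} + 28\right)} = \frac{1}{76 - \frac{6314}{5}} = \frac{1}{- \frac{5934}{5}} = - \frac{5}{5934}$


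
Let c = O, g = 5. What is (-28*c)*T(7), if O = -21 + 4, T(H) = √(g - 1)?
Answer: 952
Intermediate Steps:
T(H) = 2 (T(H) = √(5 - 1) = √4 = 2)
O = -17
c = -17
(-28*c)*T(7) = -28*(-17)*2 = 476*2 = 952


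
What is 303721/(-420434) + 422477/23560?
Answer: 85234014129/4952712520 ≈ 17.210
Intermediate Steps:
303721/(-420434) + 422477/23560 = 303721*(-1/420434) + 422477*(1/23560) = -303721/420434 + 422477/23560 = 85234014129/4952712520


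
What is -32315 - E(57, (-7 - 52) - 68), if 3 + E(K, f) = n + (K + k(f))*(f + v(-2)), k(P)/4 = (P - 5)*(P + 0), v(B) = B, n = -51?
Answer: 8625316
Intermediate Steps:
k(P) = 4*P*(-5 + P) (k(P) = 4*((P - 5)*(P + 0)) = 4*((-5 + P)*P) = 4*(P*(-5 + P)) = 4*P*(-5 + P))
E(K, f) = -54 + (-2 + f)*(K + 4*f*(-5 + f)) (E(K, f) = -3 + (-51 + (K + 4*f*(-5 + f))*(f - 2)) = -3 + (-51 + (K + 4*f*(-5 + f))*(-2 + f)) = -3 + (-51 + (-2 + f)*(K + 4*f*(-5 + f))) = -54 + (-2 + f)*(K + 4*f*(-5 + f)))
-32315 - E(57, (-7 - 52) - 68) = -32315 - (-54 - 28*((-7 - 52) - 68)**2 - 2*57 + 4*((-7 - 52) - 68)**3 + 40*((-7 - 52) - 68) + 57*((-7 - 52) - 68)) = -32315 - (-54 - 28*(-59 - 68)**2 - 114 + 4*(-59 - 68)**3 + 40*(-59 - 68) + 57*(-59 - 68)) = -32315 - (-54 - 28*(-127)**2 - 114 + 4*(-127)**3 + 40*(-127) + 57*(-127)) = -32315 - (-54 - 28*16129 - 114 + 4*(-2048383) - 5080 - 7239) = -32315 - (-54 - 451612 - 114 - 8193532 - 5080 - 7239) = -32315 - 1*(-8657631) = -32315 + 8657631 = 8625316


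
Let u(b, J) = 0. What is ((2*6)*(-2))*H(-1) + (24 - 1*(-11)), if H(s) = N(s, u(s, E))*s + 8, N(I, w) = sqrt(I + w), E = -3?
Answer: -157 + 24*I ≈ -157.0 + 24.0*I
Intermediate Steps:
H(s) = 8 + s**(3/2) (H(s) = sqrt(s + 0)*s + 8 = sqrt(s)*s + 8 = s**(3/2) + 8 = 8 + s**(3/2))
((2*6)*(-2))*H(-1) + (24 - 1*(-11)) = ((2*6)*(-2))*(8 + (-1)**(3/2)) + (24 - 1*(-11)) = (12*(-2))*(8 - I) + (24 + 11) = -24*(8 - I) + 35 = (-192 + 24*I) + 35 = -157 + 24*I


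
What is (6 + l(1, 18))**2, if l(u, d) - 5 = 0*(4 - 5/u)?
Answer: 121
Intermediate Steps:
l(u, d) = 5 (l(u, d) = 5 + 0*(4 - 5/u) = 5 + 0 = 5)
(6 + l(1, 18))**2 = (6 + 5)**2 = 11**2 = 121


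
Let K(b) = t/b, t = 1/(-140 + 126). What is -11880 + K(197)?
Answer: -32765041/2758 ≈ -11880.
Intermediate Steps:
t = -1/14 (t = 1/(-14) = -1/14 ≈ -0.071429)
K(b) = -1/(14*b)
-11880 + K(197) = -11880 - 1/14/197 = -11880 - 1/14*1/197 = -11880 - 1/2758 = -32765041/2758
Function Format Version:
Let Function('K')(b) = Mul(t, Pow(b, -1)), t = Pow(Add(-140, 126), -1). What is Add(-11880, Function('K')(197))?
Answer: Rational(-32765041, 2758) ≈ -11880.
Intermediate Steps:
t = Rational(-1, 14) (t = Pow(-14, -1) = Rational(-1, 14) ≈ -0.071429)
Function('K')(b) = Mul(Rational(-1, 14), Pow(b, -1))
Add(-11880, Function('K')(197)) = Add(-11880, Mul(Rational(-1, 14), Pow(197, -1))) = Add(-11880, Mul(Rational(-1, 14), Rational(1, 197))) = Add(-11880, Rational(-1, 2758)) = Rational(-32765041, 2758)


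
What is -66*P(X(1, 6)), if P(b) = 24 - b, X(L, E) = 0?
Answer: -1584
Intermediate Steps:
-66*P(X(1, 6)) = -66*(24 - 1*0) = -66*(24 + 0) = -66*24 = -1584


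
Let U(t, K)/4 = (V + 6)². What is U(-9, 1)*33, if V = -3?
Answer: 1188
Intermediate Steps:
U(t, K) = 36 (U(t, K) = 4*(-3 + 6)² = 4*3² = 4*9 = 36)
U(-9, 1)*33 = 36*33 = 1188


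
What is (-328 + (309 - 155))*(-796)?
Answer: 138504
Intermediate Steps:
(-328 + (309 - 155))*(-796) = (-328 + 154)*(-796) = -174*(-796) = 138504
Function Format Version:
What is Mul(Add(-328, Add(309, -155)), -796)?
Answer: 138504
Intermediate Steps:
Mul(Add(-328, Add(309, -155)), -796) = Mul(Add(-328, 154), -796) = Mul(-174, -796) = 138504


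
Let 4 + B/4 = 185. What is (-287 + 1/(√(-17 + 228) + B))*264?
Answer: -13233196328/174655 - 88*√211/174655 ≈ -75768.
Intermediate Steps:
B = 724 (B = -16 + 4*185 = -16 + 740 = 724)
(-287 + 1/(√(-17 + 228) + B))*264 = (-287 + 1/(√(-17 + 228) + 724))*264 = (-287 + 1/(√211 + 724))*264 = (-287 + 1/(724 + √211))*264 = -75768 + 264/(724 + √211)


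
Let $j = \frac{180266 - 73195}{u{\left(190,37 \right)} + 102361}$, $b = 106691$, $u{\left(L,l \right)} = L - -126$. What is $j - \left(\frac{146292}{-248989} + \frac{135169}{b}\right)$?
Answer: $\frac{2629337147508}{7235020525499} \approx 0.36342$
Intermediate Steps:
$u{\left(L,l \right)} = 126 + L$ ($u{\left(L,l \right)} = L + 126 = 126 + L$)
$j = \frac{107071}{102677}$ ($j = \frac{180266 - 73195}{\left(126 + 190\right) + 102361} = \frac{107071}{316 + 102361} = \frac{107071}{102677} \approx 1.0428$)
$j - \left(\frac{146292}{-248989} + \frac{135169}{b}\right) = \frac{107071}{102677} - \left(\frac{146292}{-248989} + \frac{135169}{106691}\right) = \frac{107071}{102677} - \left(146292 \left(- \frac{1}{248989}\right) + 135169 \cdot \frac{1}{106691}\right) = \frac{107071}{102677} - \left(- \frac{146292}{248989} + \frac{4661}{3679}\right) = \frac{107071}{102677} - \frac{47871497}{70463887} = \frac{2629337147508}{7235020525499}$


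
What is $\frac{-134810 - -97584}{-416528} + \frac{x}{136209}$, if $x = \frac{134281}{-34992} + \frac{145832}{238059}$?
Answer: $\frac{4654654392029201}{52095514872811248} \approx 0.089348$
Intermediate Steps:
$x = - \frac{331652435}{102841488}$ ($x = 134281 \left(- \frac{1}{34992}\right) + 145832 \cdot \frac{1}{238059} = - \frac{134281}{34992} + \frac{145832}{238059} = - \frac{331652435}{102841488} \approx -3.2249$)
$\frac{-134810 - -97584}{-416528} + \frac{x}{136209} = \frac{-134810 - -97584}{-416528} - \frac{331652435}{102841488 \cdot 136209} = \left(-134810 + 97584\right) \left(- \frac{1}{416528}\right) - \frac{331652435}{14007936238992} = \left(-37226\right) \left(- \frac{1}{416528}\right) - \frac{331652435}{14007936238992} = \frac{2659}{29752} - \frac{331652435}{14007936238992} = \frac{4654654392029201}{52095514872811248}$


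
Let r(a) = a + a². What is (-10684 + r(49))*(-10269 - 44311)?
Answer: 449411720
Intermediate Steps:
(-10684 + r(49))*(-10269 - 44311) = (-10684 + 49*(1 + 49))*(-10269 - 44311) = (-10684 + 49*50)*(-54580) = (-10684 + 2450)*(-54580) = -8234*(-54580) = 449411720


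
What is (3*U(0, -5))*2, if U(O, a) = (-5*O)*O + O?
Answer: 0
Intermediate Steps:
U(O, a) = O - 5*O² (U(O, a) = -5*O² + O = O - 5*O²)
(3*U(0, -5))*2 = (3*(0*(1 - 5*0)))*2 = (3*(0*(1 + 0)))*2 = (3*(0*1))*2 = (3*0)*2 = 0*2 = 0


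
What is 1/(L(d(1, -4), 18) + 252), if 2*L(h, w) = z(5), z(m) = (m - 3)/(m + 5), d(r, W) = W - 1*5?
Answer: 10/2521 ≈ 0.0039667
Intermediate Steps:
d(r, W) = -5 + W (d(r, W) = W - 5 = -5 + W)
z(m) = (-3 + m)/(5 + m)
L(h, w) = ⅒ (L(h, w) = ((-3 + 5)/(5 + 5))/2 = (2/10)/2 = ((⅒)*2)/2 = (½)*(⅕) = ⅒)
1/(L(d(1, -4), 18) + 252) = 1/(⅒ + 252) = 1/(2521/10) = 10/2521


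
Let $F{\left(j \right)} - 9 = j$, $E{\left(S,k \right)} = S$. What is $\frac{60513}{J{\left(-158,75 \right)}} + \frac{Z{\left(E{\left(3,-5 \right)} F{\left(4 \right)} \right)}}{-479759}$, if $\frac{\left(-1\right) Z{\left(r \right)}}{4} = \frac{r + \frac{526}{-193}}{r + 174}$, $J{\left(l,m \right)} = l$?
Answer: $- \frac{1193462357166371}{3116141211498} \approx -382.99$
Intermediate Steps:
$F{\left(j \right)} = 9 + j$
$Z{\left(r \right)} = - \frac{4 \left(- \frac{526}{193} + r\right)}{174 + r}$ ($Z{\left(r \right)} = - 4 \frac{r + \frac{526}{-193}}{r + 174} = - 4 \frac{r + 526 \left(- \frac{1}{193}\right)}{174 + r} = - 4 \frac{r - \frac{526}{193}}{174 + r} = - 4 \frac{- \frac{526}{193} + r}{174 + r} = - \frac{4 \left(- \frac{526}{193} + r\right)}{174 + r}$)
$\frac{60513}{J{\left(-158,75 \right)}} + \frac{Z{\left(E{\left(3,-5 \right)} F{\left(4 \right)} \right)}}{-479759} = \frac{60513}{-158} + \frac{\frac{4}{193} \frac{1}{174 + 3 \left(9 + 4\right)} \left(526 - 193 \cdot 3 \left(9 + 4\right)\right)}{-479759} = 60513 \left(- \frac{1}{158}\right) + \frac{4 \left(526 - 193 \cdot 3 \cdot 13\right)}{193 \left(174 + 3 \cdot 13\right)} \left(- \frac{1}{479759}\right) = - \frac{60513}{158} + \frac{4 \left(526 - 7527\right)}{193 \left(174 + 39\right)} \left(- \frac{1}{479759}\right) = - \frac{60513}{158} + \frac{4 \left(526 - 7527\right)}{193 \cdot 213} \left(- \frac{1}{479759}\right) = - \frac{60513}{158} + \frac{4}{193} \cdot \frac{1}{213} \left(-7001\right) \left(- \frac{1}{479759}\right) = - \frac{60513}{158} - - \frac{28004}{19722412731} = - \frac{60513}{158} + \frac{28004}{19722412731} = - \frac{1193462357166371}{3116141211498}$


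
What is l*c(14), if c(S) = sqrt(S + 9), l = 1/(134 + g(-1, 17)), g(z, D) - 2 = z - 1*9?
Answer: sqrt(23)/126 ≈ 0.038062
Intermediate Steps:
g(z, D) = -7 + z (g(z, D) = 2 + (z - 1*9) = 2 + (z - 9) = 2 + (-9 + z) = -7 + z)
l = 1/126 (l = 1/(134 + (-7 - 1)) = 1/(134 - 8) = 1/126 ≈ 0.0079365)
c(S) = sqrt(9 + S)
l*c(14) = sqrt(9 + 14)/126 = sqrt(23)/126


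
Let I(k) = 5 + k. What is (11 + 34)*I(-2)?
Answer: 135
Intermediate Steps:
(11 + 34)*I(-2) = (11 + 34)*(5 - 2) = 45*3 = 135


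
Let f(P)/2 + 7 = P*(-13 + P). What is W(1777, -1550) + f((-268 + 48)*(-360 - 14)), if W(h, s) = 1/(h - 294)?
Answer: 20076642681399/1483 ≈ 1.3538e+10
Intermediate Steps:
f(P) = -14 + 2*P*(-13 + P) (f(P) = -14 + 2*(P*(-13 + P)) = -14 + 2*P*(-13 + P))
W(h, s) = 1/(-294 + h)
W(1777, -1550) + f((-268 + 48)*(-360 - 14)) = 1/(-294 + 1777) + (-14 - 26*(-268 + 48)*(-360 - 14) + 2*((-268 + 48)*(-360 - 14))**2) = 1/1483 + (-14 - (-5720)*(-374) + 2*(-220*(-374))**2) = 1/1483 + (-14 - 26*82280 + 2*82280**2) = 1/1483 + (-14 - 2139280 + 2*6769998400) = 1/1483 + (-14 - 2139280 + 13539996800) = 1/1483 + 13537857506 = 20076642681399/1483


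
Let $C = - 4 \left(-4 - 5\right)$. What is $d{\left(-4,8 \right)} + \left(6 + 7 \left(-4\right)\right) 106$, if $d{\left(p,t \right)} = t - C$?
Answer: $-2360$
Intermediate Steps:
$C = 36$ ($C = \left(-4\right) \left(-9\right) = 36$)
$d{\left(p,t \right)} = -36 + t$ ($d{\left(p,t \right)} = t - 36 = -36 + t$)
$d{\left(-4,8 \right)} + \left(6 + 7 \left(-4\right)\right) 106 = \left(-36 + 8\right) + \left(6 + 7 \left(-4\right)\right) 106 = -28 + \left(6 - 28\right) 106 = -28 - 2332 = -2360$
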